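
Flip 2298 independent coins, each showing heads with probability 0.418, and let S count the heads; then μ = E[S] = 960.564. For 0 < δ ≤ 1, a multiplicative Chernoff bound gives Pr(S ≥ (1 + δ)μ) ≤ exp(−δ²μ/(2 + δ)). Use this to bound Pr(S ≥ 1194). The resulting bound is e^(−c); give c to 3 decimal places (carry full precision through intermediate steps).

Write 1194 = (1 + δ)μ, so δ = 1194/960.564 − 1 = 0.2430197…
Then the exponent is δ²μ/(2 + δ) = (1194 − μ)² / (μ·(2 + δ)) = 25.291598.

25.292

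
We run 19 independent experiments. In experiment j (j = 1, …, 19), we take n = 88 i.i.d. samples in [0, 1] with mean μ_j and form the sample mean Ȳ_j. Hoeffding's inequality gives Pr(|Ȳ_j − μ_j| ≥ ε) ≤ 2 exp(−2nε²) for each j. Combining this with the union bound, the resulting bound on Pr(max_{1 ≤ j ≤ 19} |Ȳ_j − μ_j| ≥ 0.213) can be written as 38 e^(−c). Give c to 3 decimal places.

Union bound over the 19 events: Pr(max_{1 ≤ j ≤ 19} |Ȳ_j − μ_j| ≥ 0.213) ≤ 19·2·exp(−2nε²) = 38 exp(−2·88·0.213²).
So c = 2·88·0.213² = 7.9849.

7.985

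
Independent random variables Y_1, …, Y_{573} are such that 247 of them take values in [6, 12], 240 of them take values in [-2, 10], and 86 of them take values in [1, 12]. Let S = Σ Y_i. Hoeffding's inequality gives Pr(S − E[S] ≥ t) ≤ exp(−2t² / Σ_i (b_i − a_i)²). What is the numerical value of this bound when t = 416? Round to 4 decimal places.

0.0016

Σ(b_i − a_i)² = 247·6² + 240·12² + 86·11² = 53858.
Exponent = 2·416² / 53858 = 6.42638.
Bound = exp(−6.42638) = 0.00162.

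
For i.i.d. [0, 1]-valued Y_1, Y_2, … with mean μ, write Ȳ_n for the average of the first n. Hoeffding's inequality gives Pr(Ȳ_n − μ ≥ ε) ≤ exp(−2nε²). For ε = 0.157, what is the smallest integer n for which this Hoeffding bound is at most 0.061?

57

Require exp(−2nε²) ≤ 0.061, i.e. 2nε² ≥ ln(1/0.061) = 2.796881.
So n ≥ 2.796881 / (2·0.157²) = 56.734.
The smallest integer n is 57.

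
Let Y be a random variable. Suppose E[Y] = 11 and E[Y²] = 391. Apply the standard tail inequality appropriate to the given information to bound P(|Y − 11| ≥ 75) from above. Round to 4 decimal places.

The first two moments determine the variance, so Chebyshev's inequality is the sharpest standard bound available.
Var(Y) = E[Y²] − (E[Y])² = 391 − 121 = 270.
Chebyshev's inequality: P(|Y − μ| ≥ t) ≤ Var(Y)/t² = 270/5625 = 0.0480.

0.0480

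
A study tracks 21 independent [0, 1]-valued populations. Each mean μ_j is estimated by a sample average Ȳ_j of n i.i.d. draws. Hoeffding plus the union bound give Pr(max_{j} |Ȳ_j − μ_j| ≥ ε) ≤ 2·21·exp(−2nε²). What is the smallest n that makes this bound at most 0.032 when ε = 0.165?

132

Need 2·21·exp(−2nε²) ≤ 0.032, i.e. exp(−2nε²) ≤ 0.032/42.
So 2nε² ≥ ln(42/0.032) = 7.179689.
Hence n ≥ 7.179689/(2·0.165²) = 131.858.
The smallest integer n is 132.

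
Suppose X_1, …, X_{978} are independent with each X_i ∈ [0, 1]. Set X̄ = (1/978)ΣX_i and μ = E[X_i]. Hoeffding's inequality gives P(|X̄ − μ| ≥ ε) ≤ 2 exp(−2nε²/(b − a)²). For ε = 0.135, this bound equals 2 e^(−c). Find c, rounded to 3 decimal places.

35.648

c = 2nε²/(b − a)² = 2·978·0.135² / 1² = 35.6481.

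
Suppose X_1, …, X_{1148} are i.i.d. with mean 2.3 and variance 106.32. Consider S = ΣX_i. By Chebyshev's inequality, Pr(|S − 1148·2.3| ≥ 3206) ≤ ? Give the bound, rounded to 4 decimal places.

Var(S) = n·Var(X_i) = 1148·106.32 = 122055.36.
Chebyshev: Pr(|S − 1148·2.3| ≥ 3206) ≤ Var(S)/3206² = 122055.36/10278436 = 0.0119.

0.0119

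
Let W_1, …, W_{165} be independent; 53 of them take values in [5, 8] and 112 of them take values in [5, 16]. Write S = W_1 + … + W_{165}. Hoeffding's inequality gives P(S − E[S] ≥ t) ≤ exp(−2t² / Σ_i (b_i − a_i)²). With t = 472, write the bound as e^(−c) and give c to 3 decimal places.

Σ(b_i − a_i)² = 53·3² + 112·11² = 14029.
c = 2t² / 14029 = 2·472² / 14029 = 31.7605.

31.760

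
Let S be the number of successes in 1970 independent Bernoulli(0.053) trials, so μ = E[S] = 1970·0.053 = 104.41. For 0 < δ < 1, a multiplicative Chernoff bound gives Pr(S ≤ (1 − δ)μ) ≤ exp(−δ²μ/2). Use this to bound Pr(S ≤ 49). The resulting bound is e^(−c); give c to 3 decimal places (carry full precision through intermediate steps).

Write 49 = (1 − δ)μ, so δ = 1 − 49/104.41 = 0.5306963…
Then the exponent is δ²μ/2 = (μ − 49)²/(2μ) = 14.702941.

14.703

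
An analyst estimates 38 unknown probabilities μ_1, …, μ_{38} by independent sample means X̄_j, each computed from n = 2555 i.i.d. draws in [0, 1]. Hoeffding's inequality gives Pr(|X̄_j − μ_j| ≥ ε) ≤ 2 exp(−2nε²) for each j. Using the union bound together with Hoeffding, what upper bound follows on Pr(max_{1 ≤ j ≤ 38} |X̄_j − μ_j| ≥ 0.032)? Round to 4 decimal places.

0.4058

Per-experiment Hoeffding bound: 2·exp(−2·2555·0.032²) = 2·exp(−5.23264) = 0.010679.
Union bound over 38 events: 38·0.010679 = 0.40580.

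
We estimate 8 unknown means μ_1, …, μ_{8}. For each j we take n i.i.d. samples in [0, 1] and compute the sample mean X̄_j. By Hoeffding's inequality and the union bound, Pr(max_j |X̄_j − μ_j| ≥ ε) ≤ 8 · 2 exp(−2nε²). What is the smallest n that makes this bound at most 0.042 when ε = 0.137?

159

Need 2·8·exp(−2nε²) ≤ 0.042, i.e. exp(−2nε²) ≤ 0.042/16.
So 2nε² ≥ ln(16/0.042) = 5.942674.
Hence n ≥ 5.942674/(2·0.137²) = 158.311.
The smallest integer n is 159.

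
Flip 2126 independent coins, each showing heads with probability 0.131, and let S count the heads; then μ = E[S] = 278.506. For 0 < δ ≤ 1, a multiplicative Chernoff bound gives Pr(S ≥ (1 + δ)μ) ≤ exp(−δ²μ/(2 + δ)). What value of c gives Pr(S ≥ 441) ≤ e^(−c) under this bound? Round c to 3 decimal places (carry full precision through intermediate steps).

Write 441 = (1 + δ)μ, so δ = 441/278.506 − 1 = 0.5834488…
Then the exponent is δ²μ/(2 + δ) = (441 − μ)² / (μ·(2 + δ)) = 36.697818.

36.698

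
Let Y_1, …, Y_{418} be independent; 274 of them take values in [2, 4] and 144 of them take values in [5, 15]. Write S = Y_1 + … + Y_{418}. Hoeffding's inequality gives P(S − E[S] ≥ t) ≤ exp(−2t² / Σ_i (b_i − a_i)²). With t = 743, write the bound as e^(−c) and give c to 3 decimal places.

Σ(b_i − a_i)² = 274·2² + 144·10² = 15496.
c = 2t² / 15496 = 2·743² / 15496 = 71.2505.

71.251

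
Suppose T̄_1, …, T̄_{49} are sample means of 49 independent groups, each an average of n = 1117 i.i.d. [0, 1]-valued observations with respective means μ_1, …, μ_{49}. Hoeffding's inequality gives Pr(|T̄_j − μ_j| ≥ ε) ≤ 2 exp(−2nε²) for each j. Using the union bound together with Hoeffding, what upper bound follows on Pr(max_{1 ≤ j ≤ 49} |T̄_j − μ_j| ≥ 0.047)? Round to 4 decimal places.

0.7047

Per-experiment Hoeffding bound: 2·exp(−2·1117·0.047²) = 2·exp(−4.93491) = 0.014382.
Union bound over 49 events: 49·0.014382 = 0.70473.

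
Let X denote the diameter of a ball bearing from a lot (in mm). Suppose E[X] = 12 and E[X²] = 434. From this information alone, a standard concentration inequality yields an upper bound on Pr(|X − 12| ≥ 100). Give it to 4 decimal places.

0.0290

The first two moments determine the variance, so Chebyshev's inequality is the sharpest standard bound available.
Var(X) = E[X²] − (E[X])² = 434 − 144 = 290.
Chebyshev's inequality: Pr(|X − μ| ≥ t) ≤ Var(X)/t² = 290/10000 = 0.0290.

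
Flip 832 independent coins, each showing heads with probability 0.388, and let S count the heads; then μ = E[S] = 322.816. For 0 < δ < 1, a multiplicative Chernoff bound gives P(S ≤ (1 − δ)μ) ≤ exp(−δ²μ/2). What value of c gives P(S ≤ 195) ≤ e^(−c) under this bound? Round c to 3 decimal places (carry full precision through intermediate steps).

Write 195 = (1 − δ)μ, so δ = 1 − 195/322.816 = 0.3959407…
Then the exponent is δ²μ/2 = (μ − 195)²/(2μ) = 25.303780.

25.304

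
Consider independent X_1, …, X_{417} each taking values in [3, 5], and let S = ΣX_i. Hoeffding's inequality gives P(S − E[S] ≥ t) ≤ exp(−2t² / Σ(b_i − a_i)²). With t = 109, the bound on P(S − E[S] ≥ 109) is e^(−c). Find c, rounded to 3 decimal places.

14.246

Σ(b_i − a_i)² = 417·(2)² = 1668.
c = 2t²/1668 = 2·109²/1668 = 14.2458.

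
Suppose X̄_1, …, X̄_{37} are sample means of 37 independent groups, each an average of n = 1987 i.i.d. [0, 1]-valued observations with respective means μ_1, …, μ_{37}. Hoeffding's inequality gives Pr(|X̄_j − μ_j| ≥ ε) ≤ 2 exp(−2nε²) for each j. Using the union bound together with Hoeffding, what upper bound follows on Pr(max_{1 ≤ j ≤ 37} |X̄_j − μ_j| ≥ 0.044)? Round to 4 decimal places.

0.0337

Per-experiment Hoeffding bound: 2·exp(−2·1987·0.044²) = 2·exp(−7.69366) = 0.00091141.
Union bound over 37 events: 37·0.00091141 = 0.03372.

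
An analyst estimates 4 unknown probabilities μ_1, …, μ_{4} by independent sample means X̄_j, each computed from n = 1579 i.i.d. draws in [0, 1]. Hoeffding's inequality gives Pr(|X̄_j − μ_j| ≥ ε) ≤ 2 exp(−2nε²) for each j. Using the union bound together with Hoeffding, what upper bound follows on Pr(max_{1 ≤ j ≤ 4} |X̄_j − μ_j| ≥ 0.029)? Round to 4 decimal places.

Per-experiment Hoeffding bound: 2·exp(−2·1579·0.029²) = 2·exp(−2.65588) = 0.14047.
Union bound over 4 events: 4·0.14047 = 0.56190.

0.5619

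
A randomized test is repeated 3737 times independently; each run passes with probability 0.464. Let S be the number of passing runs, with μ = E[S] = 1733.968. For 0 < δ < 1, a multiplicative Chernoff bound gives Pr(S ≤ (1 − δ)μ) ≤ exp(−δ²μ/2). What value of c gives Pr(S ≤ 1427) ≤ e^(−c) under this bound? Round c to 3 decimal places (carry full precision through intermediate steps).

Write 1427 = (1 − δ)μ, so δ = 1 − 1427/1733.968 = 0.1770321…
Then the exponent is δ²μ/2 = (μ − 1427)²/(2μ) = 27.171595.

27.172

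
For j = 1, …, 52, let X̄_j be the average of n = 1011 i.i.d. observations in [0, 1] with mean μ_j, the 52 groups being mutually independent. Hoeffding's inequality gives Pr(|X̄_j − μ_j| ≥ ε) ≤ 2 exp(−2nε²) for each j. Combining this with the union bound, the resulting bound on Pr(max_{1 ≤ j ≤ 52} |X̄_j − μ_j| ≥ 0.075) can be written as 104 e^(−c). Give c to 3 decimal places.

11.374

Union bound over the 52 events: Pr(max_{1 ≤ j ≤ 52} |X̄_j − μ_j| ≥ 0.075) ≤ 52·2·exp(−2nε²) = 104 exp(−2·1011·0.075²).
So c = 2·1011·0.075² = 11.3737.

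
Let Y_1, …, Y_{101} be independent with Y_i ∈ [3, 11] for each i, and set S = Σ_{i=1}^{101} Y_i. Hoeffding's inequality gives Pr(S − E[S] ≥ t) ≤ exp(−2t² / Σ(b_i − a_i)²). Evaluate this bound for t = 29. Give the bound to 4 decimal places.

Σ(b_i − a_i)² = 101·(8)² = 6464.
Exponent = 2·29²/6464 = 0.2602.
Bound = exp(−0.2602) = 0.77089.

0.7709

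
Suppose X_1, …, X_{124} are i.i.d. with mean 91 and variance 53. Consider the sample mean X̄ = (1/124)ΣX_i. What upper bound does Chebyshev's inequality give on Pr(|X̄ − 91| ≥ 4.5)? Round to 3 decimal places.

0.021

Var(X̄) = Var(X_i)/n = 53/124 = 0.42742.
Chebyshev: Pr(|X̄ − 91| ≥ 4.5) ≤ Var(X̄)/(4.5)² = 53/(124·4.5²) = 0.0211.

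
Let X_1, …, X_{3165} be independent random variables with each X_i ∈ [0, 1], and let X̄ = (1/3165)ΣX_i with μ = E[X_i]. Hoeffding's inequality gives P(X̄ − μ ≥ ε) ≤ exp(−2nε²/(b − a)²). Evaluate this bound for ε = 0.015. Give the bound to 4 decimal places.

0.2407

Exponent: 2nε²/(b − a)² = 2·3165·0.015² / 1² = 1.42425.
Bound = exp(−1.42425) = 0.24069.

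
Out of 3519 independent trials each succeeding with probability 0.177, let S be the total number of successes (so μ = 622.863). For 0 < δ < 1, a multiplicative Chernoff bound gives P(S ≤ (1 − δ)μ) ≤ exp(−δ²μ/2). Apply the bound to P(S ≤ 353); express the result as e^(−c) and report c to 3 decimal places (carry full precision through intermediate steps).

Write 353 = (1 − δ)μ, so δ = 1 − 353/622.863 = 0.4332622…
Then the exponent is δ²μ/2 = (μ − 353)²/(2μ) = 58.460720.

58.461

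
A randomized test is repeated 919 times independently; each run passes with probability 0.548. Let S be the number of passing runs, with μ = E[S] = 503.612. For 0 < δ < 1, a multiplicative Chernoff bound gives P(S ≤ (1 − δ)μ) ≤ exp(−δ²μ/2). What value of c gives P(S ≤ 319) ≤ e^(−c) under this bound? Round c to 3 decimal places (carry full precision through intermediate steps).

33.837

Write 319 = (1 − δ)μ, so δ = 1 − 319/503.612 = 0.3665759…
Then the exponent is δ²μ/2 = (μ − 319)²/(2μ) = 33.837151.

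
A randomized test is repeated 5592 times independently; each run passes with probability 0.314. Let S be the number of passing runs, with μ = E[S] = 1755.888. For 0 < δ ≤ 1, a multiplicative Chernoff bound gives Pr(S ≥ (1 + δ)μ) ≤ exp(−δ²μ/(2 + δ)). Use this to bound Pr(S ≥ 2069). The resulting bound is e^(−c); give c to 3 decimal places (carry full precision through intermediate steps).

25.632

Write 2069 = (1 + δ)μ, so δ = 2069/1755.888 − 1 = 0.1783212…
Then the exponent is δ²μ/(2 + δ) = (2069 − μ)² / (μ·(2 + δ)) = 25.631894.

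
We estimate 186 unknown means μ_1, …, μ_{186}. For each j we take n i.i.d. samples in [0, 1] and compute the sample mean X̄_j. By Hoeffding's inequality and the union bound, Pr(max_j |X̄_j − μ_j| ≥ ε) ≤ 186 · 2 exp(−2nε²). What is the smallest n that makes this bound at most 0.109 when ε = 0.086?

550

Need 2·186·exp(−2nε²) ≤ 0.109, i.e. exp(−2nε²) ≤ 0.109/372.
So 2nε² ≥ ln(372/0.109) = 8.135301.
Hence n ≥ 8.135301/(2·0.086²) = 549.980.
The smallest integer n is 550.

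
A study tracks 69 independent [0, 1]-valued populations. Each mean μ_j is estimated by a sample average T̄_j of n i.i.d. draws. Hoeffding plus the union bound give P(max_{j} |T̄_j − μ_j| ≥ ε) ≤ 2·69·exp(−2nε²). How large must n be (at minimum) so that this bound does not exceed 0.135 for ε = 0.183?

Need 2·69·exp(−2nε²) ≤ 0.135, i.e. exp(−2nε²) ≤ 0.135/138.
So 2nε² ≥ ln(138/0.135) = 6.929734.
Hence n ≥ 6.929734/(2·0.183²) = 103.463.
The smallest integer n is 104.

104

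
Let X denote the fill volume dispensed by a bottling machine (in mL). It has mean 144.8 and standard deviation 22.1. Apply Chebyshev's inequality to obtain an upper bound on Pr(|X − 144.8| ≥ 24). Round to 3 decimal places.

0.848

Chebyshev: Pr(|X − μ| ≥ t) ≤ Var(X)/t².
Var(X) = σ² = 22.1² = 488.41.
Bound = 488.41 / 576 = 0.8479.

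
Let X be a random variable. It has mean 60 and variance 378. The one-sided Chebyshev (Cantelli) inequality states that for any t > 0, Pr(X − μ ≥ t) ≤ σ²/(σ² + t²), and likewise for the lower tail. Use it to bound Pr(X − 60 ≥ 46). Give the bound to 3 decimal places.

Here σ² = 378 and t = 46, so σ² + t² = 2494.
Cantelli's bound: 378/2494 = 0.1516.

0.152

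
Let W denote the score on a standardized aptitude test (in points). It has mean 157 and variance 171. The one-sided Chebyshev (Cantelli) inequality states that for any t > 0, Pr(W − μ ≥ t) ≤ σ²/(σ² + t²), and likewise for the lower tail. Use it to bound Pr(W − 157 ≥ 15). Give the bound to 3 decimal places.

Here σ² = 171 and t = 15, so σ² + t² = 396.
Cantelli's bound: 171/396 = 0.4318.

0.432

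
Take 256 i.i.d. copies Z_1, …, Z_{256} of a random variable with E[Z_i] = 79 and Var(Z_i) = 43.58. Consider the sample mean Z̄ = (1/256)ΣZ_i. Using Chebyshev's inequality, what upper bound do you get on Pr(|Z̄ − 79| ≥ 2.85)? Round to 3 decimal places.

0.021

Var(Z̄) = Var(Z_i)/n = 43.58/256 = 0.17023.
Chebyshev: Pr(|Z̄ − 79| ≥ 2.85) ≤ Var(Z̄)/(2.85)² = 43.58/(256·2.85²) = 0.0210.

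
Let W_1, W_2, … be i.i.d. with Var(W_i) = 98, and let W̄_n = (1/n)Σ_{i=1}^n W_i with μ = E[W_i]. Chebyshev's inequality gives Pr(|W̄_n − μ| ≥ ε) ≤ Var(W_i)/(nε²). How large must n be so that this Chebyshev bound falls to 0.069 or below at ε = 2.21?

Require 98/(n·2.21²) ≤ 0.069, i.e. n ≥ 98/(0.069·2.21²) = 290.799.
The smallest integer n is 291.

291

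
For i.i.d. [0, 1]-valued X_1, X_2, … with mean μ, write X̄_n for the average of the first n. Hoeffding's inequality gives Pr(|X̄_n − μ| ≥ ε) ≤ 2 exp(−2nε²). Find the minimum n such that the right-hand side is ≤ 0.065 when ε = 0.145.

82

Require 2·exp(−2nε²) ≤ 0.065, i.e. 2nε² ≥ ln(2/0.065) = 3.426515.
So n ≥ 3.426515 / (2·0.145²) = 81.487.
The smallest integer n is 82.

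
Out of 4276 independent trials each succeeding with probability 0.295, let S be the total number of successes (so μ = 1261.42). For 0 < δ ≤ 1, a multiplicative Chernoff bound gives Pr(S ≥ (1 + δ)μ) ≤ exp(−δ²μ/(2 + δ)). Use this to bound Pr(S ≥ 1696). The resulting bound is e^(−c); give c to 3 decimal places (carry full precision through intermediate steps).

Write 1696 = (1 + δ)μ, so δ = 1696/1261.42 − 1 = 0.3445165…
Then the exponent is δ²μ/(2 + δ) = (1696 − μ)² / (μ·(2 + δ)) = 63.859640.

63.860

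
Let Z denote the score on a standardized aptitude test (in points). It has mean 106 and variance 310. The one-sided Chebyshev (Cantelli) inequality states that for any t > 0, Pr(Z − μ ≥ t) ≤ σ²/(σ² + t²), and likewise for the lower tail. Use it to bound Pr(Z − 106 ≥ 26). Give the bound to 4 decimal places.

0.3144

Here σ² = 310 and t = 26, so σ² + t² = 986.
Cantelli's bound: 310/986 = 0.3144.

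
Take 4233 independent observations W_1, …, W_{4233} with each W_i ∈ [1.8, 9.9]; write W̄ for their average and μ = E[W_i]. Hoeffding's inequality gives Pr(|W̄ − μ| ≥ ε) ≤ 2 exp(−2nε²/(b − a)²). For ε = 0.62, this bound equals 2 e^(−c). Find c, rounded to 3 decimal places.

49.601

c = 2nε²/(b − a)² = 2·4233·0.62² / 8.1² = 49.6011.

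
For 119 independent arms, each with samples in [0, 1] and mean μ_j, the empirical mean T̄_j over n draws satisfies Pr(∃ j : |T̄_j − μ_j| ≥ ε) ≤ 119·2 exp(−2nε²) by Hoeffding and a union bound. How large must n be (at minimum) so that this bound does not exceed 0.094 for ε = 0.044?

Need 2·119·exp(−2nε²) ≤ 0.094, i.e. exp(−2nε²) ≤ 0.094/238.
So 2nε² ≥ ln(238/0.094) = 7.836731.
Hence n ≥ 7.836731/(2·0.044²) = 2023.949.
The smallest integer n is 2024.

2024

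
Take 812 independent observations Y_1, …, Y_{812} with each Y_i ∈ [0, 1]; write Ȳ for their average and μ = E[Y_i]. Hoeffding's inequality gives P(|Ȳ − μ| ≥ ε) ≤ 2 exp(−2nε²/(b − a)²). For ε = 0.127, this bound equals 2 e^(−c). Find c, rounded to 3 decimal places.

26.193

c = 2nε²/(b − a)² = 2·812·0.127² / 1² = 26.1935.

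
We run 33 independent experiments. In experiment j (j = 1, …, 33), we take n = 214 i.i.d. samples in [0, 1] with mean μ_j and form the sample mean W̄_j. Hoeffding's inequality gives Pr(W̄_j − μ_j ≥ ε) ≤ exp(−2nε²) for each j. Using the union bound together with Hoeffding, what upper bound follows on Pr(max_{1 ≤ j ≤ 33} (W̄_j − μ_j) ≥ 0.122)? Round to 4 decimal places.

0.0565

Per-experiment Hoeffding bound: exp(−2·214·0.122²) = exp(−6.37035) = 0.0017116.
Union bound over 33 events: 33·0.0017116 = 0.05648.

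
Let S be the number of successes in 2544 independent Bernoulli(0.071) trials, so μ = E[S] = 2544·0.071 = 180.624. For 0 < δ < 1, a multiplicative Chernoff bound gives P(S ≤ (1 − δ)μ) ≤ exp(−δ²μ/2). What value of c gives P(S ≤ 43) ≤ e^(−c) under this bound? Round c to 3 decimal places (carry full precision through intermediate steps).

52.430

Write 43 = (1 − δ)μ, so δ = 1 − 43/180.624 = 0.7619364…
Then the exponent is δ²μ/2 = (μ − 43)²/(2μ) = 52.430367.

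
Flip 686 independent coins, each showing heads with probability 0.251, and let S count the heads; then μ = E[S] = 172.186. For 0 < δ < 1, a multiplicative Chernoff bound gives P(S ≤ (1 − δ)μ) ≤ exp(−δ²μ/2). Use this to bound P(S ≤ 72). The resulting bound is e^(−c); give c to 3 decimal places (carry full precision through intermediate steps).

29.146

Write 72 = (1 − δ)μ, so δ = 1 − 72/172.186 = 0.5818475…
Then the exponent is δ²μ/2 = (μ − 72)²/(2μ) = 29.146489.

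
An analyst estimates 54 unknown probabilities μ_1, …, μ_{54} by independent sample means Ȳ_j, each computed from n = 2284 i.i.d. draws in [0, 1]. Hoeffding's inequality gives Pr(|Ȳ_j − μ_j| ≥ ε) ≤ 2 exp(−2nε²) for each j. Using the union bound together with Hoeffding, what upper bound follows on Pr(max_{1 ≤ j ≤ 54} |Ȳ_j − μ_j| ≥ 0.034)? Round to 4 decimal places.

0.5496

Per-experiment Hoeffding bound: 2·exp(−2·2284·0.034²) = 2·exp(−5.28061) = 0.010179.
Union bound over 54 events: 54·0.010179 = 0.54965.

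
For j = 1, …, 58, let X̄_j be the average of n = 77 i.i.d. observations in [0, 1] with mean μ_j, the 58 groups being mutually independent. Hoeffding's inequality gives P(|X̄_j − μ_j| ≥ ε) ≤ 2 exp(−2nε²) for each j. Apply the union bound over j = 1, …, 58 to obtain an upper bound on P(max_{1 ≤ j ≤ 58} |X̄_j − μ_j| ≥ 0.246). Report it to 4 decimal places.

0.0104

Per-experiment Hoeffding bound: 2·exp(−2·77·0.246²) = 2·exp(−9.31946) = 0.00017932.
Union bound over 58 events: 58·0.00017932 = 0.01040.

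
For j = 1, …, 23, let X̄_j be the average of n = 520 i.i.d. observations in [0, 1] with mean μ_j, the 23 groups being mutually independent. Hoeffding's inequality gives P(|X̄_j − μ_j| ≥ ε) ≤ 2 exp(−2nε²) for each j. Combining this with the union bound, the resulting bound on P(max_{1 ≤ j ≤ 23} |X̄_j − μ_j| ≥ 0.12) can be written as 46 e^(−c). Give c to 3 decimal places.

14.976

Union bound over the 23 events: P(max_{1 ≤ j ≤ 23} |X̄_j − μ_j| ≥ 0.12) ≤ 23·2·exp(−2nε²) = 46 exp(−2·520·0.12²).
So c = 2·520·0.12² = 14.9760.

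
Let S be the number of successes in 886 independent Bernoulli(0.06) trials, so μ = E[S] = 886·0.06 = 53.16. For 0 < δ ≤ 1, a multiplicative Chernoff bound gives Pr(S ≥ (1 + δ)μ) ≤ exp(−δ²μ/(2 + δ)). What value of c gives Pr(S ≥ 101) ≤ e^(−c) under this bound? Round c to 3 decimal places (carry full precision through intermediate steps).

14.846

Write 101 = (1 + δ)μ, so δ = 101/53.16 − 1 = 0.8999248…
Then the exponent is δ²μ/(2 + δ) = (101 − μ)² / (μ·(2 + δ)) = 14.846040.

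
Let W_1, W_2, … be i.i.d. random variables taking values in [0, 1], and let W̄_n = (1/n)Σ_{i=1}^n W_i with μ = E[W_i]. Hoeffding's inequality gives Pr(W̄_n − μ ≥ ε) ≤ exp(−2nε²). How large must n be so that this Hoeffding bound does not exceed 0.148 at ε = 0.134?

Require exp(−2nε²) ≤ 0.148, i.e. 2nε² ≥ ln(1/0.148) = 1.910543.
So n ≥ 1.910543 / (2·0.134²) = 53.201.
The smallest integer n is 54.

54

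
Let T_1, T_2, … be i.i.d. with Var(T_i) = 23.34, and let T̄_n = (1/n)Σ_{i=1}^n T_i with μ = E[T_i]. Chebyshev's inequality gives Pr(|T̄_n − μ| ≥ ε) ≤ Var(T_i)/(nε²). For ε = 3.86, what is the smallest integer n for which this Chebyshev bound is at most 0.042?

38

Require 23.34/(n·3.86²) ≤ 0.042, i.e. n ≥ 23.34/(0.042·3.86²) = 37.297.
The smallest integer n is 38.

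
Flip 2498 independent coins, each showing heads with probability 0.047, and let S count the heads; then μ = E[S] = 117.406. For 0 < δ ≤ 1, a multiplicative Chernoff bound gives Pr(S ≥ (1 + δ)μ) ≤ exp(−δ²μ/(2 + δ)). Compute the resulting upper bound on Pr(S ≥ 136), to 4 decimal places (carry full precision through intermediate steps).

Write 136 = (1 + δ)μ, so δ = 136/117.406 − 1 = 0.1583735…
Then the exponent is δ²μ/(2 + δ) = (136 − μ)² / (μ·(2 + δ)) = 1.364359.
Bound = exp(−1.364359) = 0.25554.

0.2555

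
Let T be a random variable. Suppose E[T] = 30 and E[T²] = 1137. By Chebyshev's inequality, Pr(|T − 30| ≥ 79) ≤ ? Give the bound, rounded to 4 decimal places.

0.0380

Var(T) = E[T²] − (E[T])² = 1137 − 900 = 237.
Chebyshev's inequality: Pr(|T − μ| ≥ t) ≤ Var(T)/t² = 237/6241 = 0.0380.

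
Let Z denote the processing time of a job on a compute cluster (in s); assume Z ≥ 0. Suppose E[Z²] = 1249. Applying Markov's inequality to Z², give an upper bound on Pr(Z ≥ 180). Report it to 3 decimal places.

0.039

Since Z ≥ 0, the event {Z ≥ 180} is the same as {Z² ≥ 32400}.
Markov's inequality applied to Z² gives Pr(Z² ≥ 32400) ≤ E[Z²]/32400 = 1249/32400 = 0.0385.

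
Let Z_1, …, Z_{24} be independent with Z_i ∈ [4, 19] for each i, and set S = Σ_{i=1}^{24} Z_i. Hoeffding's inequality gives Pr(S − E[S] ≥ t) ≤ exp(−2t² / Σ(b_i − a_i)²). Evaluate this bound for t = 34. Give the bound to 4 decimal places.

0.6517

Σ(b_i − a_i)² = 24·(15)² = 5400.
Exponent = 2·34²/5400 = 0.4281.
Bound = exp(−0.4281) = 0.65171.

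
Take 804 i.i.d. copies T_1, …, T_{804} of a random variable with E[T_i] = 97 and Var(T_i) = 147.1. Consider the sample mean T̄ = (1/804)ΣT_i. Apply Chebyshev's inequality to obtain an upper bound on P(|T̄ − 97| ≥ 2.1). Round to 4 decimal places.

Var(T̄) = Var(T_i)/n = 147.1/804 = 0.18296.
Chebyshev: P(|T̄ − 97| ≥ 2.1) ≤ Var(T̄)/(2.1)² = 147.1/(804·2.1²) = 0.0415.

0.0415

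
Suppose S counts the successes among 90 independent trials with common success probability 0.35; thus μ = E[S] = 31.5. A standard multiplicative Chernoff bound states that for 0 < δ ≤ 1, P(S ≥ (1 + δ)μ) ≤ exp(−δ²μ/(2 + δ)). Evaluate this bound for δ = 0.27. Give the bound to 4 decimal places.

0.3636

Exponent = δ²μ/(2 + δ) = 0.27²·31.5/2.27 = 1.0116.
Bound = exp(−1.0116) = 0.36363.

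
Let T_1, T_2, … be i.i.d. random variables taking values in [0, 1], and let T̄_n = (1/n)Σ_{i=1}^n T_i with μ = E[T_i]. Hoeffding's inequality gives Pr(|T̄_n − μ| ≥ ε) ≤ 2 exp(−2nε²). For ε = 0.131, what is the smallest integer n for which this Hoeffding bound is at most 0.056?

105

Require 2·exp(−2nε²) ≤ 0.056, i.e. 2nε² ≥ ln(2/0.056) = 3.575551.
So n ≥ 3.575551 / (2·0.131²) = 104.177.
The smallest integer n is 105.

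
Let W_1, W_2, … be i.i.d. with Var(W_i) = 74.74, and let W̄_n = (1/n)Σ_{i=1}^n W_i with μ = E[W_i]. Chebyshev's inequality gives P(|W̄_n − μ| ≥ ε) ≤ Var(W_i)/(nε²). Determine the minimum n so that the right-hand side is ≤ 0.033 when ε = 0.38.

Require 74.74/(n·0.38²) ≤ 0.033, i.e. n ≥ 74.74/(0.033·0.38²) = 15684.546.
The smallest integer n is 15685.

15685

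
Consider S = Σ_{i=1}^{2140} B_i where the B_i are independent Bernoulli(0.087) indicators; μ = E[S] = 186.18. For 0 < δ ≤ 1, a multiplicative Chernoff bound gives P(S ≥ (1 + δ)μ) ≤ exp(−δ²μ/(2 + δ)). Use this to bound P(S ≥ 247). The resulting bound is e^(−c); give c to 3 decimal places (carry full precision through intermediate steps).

8.539

Write 247 = (1 + δ)μ, so δ = 247/186.18 − 1 = 0.3266731…
Then the exponent is δ²μ/(2 + δ) = (247 − μ)² / (μ·(2 + δ)) = 8.539343.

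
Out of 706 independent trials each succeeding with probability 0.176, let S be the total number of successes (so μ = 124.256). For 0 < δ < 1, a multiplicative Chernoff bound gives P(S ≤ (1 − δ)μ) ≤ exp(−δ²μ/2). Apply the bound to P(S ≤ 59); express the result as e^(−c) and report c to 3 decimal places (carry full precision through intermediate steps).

17.135

Write 59 = (1 − δ)μ, so δ = 1 − 59/124.256 = 0.5251738…
Then the exponent is δ²μ/2 = (μ − 59)²/(2μ) = 17.135372.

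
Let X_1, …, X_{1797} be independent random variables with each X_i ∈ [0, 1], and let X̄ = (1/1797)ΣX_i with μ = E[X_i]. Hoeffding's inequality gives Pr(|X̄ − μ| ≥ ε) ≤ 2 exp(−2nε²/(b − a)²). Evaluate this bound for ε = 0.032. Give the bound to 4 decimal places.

0.0504

Exponent: 2nε²/(b − a)² = 2·1797·0.032² / 1² = 3.68026.
Bound = 2·exp(−3.68026) = 0.05043.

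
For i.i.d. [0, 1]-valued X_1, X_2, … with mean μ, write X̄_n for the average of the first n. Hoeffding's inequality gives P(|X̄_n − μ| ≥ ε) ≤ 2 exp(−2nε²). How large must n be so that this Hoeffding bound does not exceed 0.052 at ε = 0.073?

Require 2·exp(−2nε²) ≤ 0.052, i.e. 2nε² ≥ ln(2/0.052) = 3.649659.
So n ≥ 3.649659 / (2·0.073²) = 342.434.
The smallest integer n is 343.

343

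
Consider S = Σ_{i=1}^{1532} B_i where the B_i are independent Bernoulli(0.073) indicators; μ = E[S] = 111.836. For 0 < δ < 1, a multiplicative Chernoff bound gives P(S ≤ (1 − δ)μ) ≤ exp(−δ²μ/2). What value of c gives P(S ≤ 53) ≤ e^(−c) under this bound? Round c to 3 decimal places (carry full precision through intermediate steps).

15.477

Write 53 = (1 − δ)μ, so δ = 1 − 53/111.836 = 0.5260918…
Then the exponent is δ²μ/2 = (μ − 53)²/(2μ) = 15.476568.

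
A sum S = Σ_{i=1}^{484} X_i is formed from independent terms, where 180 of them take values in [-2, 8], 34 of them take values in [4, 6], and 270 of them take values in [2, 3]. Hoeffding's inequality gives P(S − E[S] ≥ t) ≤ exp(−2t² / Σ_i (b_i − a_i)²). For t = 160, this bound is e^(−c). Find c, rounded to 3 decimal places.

Σ(b_i − a_i)² = 180·10² + 34·2² + 270·1² = 18406.
c = 2t² / 18406 = 2·160² / 18406 = 2.7817.

2.782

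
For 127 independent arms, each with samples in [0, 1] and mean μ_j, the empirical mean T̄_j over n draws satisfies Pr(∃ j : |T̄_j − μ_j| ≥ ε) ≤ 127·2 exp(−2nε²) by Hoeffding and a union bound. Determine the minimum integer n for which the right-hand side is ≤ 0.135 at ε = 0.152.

164

Need 2·127·exp(−2nε²) ≤ 0.135, i.e. exp(−2nε²) ≤ 0.135/254.
So 2nε² ≥ ln(254/0.135) = 7.539815.
Hence n ≥ 7.539815/(2·0.152²) = 163.171.
The smallest integer n is 164.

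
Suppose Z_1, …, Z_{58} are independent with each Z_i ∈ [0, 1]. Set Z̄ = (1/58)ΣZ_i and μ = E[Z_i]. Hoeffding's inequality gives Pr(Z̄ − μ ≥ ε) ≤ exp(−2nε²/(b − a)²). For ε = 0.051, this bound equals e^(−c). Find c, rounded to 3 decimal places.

0.302

c = 2nε²/(b − a)² = 2·58·0.051² / 1² = 0.3017.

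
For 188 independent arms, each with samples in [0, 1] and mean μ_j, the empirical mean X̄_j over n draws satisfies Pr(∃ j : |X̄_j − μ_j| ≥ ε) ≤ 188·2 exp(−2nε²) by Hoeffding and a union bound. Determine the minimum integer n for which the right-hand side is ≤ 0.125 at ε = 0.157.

Need 2·188·exp(−2nε²) ≤ 0.125, i.e. exp(−2nε²) ≤ 0.125/376.
So 2nε² ≥ ln(376/0.125) = 8.009031.
Hence n ≥ 8.009031/(2·0.157²) = 162.462.
The smallest integer n is 163.

163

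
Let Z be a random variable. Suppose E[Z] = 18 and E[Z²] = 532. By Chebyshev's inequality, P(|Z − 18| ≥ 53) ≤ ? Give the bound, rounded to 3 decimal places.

Var(Z) = E[Z²] − (E[Z])² = 532 − 324 = 208.
Chebyshev's inequality: P(|Z − μ| ≥ t) ≤ Var(Z)/t² = 208/2809 = 0.0740.

0.074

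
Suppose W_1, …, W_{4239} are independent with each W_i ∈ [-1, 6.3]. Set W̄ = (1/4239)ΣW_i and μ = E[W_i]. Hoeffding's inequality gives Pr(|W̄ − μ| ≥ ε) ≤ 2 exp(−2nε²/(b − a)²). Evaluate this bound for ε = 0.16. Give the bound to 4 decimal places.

0.0341

Exponent: 2nε²/(b − a)² = 2·4239·0.16² / 7.3² = 4.07275.
Bound = 2·exp(−4.07275) = 0.03406.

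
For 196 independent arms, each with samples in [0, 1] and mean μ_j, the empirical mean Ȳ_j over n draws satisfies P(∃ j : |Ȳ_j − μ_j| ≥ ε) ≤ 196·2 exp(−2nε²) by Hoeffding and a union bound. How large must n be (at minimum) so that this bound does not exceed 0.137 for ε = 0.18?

Need 2·196·exp(−2nε²) ≤ 0.137, i.e. exp(−2nε²) ≤ 0.137/392.
So 2nε² ≥ ln(392/0.137) = 7.959036.
Hence n ≥ 7.959036/(2·0.18²) = 122.825.
The smallest integer n is 123.

123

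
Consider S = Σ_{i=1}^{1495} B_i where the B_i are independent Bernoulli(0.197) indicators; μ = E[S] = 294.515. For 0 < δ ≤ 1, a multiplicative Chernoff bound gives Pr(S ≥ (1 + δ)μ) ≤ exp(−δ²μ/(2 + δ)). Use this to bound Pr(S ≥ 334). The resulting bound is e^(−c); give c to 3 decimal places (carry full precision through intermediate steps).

2.481

Write 334 = (1 + δ)μ, so δ = 334/294.515 − 1 = 0.1340679…
Then the exponent is δ²μ/(2 + δ) = (334 − μ)² / (μ·(2 + δ)) = 2.480554.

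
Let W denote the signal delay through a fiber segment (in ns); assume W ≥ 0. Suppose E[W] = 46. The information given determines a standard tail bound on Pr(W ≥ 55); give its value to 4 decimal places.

0.8364

Only the mean of a non-negative variable is known, so Markov's inequality is the applicable tail bound.
Markov's inequality: for a non-negative random variable, Pr(W ≥ a) ≤ E[W]/a.
Here E[W] = 46 and a = 55, so the bound is 46/55 = 0.8364.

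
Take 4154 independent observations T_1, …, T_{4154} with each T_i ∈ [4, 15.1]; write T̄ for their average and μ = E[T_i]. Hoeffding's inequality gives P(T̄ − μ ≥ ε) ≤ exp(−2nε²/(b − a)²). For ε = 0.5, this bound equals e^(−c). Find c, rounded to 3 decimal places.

16.857

c = 2nε²/(b − a)² = 2·4154·0.5² / 11.1² = 16.8574.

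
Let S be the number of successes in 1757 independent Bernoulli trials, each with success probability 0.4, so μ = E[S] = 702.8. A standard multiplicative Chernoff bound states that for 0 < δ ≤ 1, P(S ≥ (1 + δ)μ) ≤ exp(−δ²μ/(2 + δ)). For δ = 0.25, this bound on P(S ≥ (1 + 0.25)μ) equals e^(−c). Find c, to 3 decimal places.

c = δ²μ/(2 + δ) = 0.25²·702.8/(2 + 0.25) = 19.5222.

19.522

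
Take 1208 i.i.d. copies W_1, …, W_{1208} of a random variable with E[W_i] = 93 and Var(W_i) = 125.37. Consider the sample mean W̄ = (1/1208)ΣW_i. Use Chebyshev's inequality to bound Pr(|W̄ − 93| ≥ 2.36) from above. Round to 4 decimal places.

0.0186

Var(W̄) = Var(W_i)/n = 125.37/1208 = 0.10378.
Chebyshev: Pr(|W̄ − 93| ≥ 2.36) ≤ Var(W̄)/(2.36)² = 125.37/(1208·2.36²) = 0.0186.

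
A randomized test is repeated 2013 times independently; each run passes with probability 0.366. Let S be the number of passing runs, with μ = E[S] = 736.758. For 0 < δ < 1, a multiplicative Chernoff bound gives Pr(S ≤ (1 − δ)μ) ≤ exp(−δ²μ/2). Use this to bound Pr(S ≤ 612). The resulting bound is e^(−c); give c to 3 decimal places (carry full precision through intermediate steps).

Write 612 = (1 − δ)μ, so δ = 1 − 612/736.758 = 0.1693338…
Then the exponent is δ²μ/2 = (μ − 612)²/(2μ) = 10.562870.

10.563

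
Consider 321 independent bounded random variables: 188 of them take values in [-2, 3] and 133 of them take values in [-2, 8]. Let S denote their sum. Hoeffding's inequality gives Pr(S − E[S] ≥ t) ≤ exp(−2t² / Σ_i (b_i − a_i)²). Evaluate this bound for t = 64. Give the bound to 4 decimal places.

0.6344

Σ(b_i − a_i)² = 188·5² + 133·10² = 18000.
Exponent = 2·64² / 18000 = 0.45511.
Bound = exp(−0.45511) = 0.63438.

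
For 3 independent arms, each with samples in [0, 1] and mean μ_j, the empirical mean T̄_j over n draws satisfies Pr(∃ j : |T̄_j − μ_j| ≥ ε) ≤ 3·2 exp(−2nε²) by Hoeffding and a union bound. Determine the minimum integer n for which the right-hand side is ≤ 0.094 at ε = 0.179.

65

Need 2·3·exp(−2nε²) ≤ 0.094, i.e. exp(−2nε²) ≤ 0.094/6.
So 2nε² ≥ ln(6/0.094) = 4.156220.
Hence n ≥ 4.156220/(2·0.179²) = 64.858.
The smallest integer n is 65.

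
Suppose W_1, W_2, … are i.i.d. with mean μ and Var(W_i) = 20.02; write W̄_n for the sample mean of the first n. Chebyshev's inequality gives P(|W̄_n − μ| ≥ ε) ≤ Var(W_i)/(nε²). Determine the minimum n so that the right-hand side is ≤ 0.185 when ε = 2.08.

26

Require 20.02/(n·2.08²) ≤ 0.185, i.e. n ≥ 20.02/(0.185·2.08²) = 25.013.
The smallest integer n is 26.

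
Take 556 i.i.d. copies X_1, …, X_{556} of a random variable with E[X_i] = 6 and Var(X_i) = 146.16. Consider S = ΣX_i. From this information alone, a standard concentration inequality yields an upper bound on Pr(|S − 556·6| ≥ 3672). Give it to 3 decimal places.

0.006

With mean and variance of each term known, Chebyshev's inequality bounds the deviation of the sum (or sample mean).
Var(S) = n·Var(X_i) = 556·146.16 = 81264.96.
Chebyshev: Pr(|S − 556·6| ≥ 3672) ≤ Var(S)/3672² = 81264.96/13483584 = 0.0060.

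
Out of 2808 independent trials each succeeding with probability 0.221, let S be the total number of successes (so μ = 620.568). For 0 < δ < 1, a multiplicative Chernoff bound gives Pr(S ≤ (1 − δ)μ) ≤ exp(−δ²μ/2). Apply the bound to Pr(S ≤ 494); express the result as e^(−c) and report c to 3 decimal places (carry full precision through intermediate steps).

12.907

Write 494 = (1 − δ)μ, so δ = 1 − 494/620.568 = 0.2039551…
Then the exponent is δ²μ/2 = (μ − 494)²/(2μ) = 12.907094.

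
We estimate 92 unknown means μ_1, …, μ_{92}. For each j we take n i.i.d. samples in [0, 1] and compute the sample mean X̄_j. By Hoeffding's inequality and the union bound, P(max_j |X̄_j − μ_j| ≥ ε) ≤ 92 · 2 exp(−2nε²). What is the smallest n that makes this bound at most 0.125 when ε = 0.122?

Need 2·92·exp(−2nε²) ≤ 0.125, i.e. exp(−2nε²) ≤ 0.125/184.
So 2nε² ≥ ln(184/0.125) = 7.294377.
Hence n ≥ 7.294377/(2·0.122²) = 245.041.
The smallest integer n is 246.

246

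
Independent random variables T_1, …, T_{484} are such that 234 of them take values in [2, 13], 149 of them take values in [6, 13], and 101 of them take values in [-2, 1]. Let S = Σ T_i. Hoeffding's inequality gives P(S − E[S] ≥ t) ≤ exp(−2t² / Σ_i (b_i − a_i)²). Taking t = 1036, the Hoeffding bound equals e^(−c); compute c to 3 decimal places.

58.772

Σ(b_i − a_i)² = 234·11² + 149·7² + 101·3² = 36524.
c = 2t² / 36524 = 2·1036² / 36524 = 58.7721.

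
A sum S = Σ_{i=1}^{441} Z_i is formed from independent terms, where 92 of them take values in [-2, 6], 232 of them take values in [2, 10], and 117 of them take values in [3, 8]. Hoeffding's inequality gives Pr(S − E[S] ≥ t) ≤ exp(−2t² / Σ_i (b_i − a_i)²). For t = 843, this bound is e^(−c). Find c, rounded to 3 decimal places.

Σ(b_i − a_i)² = 92·8² + 232·8² + 117·5² = 23661.
c = 2t² / 23661 = 2·843² / 23661 = 60.0692.

60.069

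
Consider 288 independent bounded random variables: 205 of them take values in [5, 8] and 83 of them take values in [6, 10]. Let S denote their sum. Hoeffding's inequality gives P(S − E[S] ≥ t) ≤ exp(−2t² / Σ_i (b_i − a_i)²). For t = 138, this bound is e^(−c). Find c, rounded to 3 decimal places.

Σ(b_i − a_i)² = 205·3² + 83·4² = 3173.
c = 2t² / 3173 = 2·138² / 3173 = 12.0038.

12.004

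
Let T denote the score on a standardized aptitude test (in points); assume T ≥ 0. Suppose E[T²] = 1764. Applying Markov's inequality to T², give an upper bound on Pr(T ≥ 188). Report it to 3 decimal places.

0.050

Since T ≥ 0, the event {T ≥ 188} is the same as {T² ≥ 35344}.
Markov's inequality applied to T² gives Pr(T² ≥ 35344) ≤ E[T²]/35344 = 1764/35344 = 0.0499.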